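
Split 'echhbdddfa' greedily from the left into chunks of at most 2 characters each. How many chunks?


'echhbdddfa' has 10 characters.
Chunking with max size 2:
  Chunk 1: 'ec' (positions 0-1)
  Chunk 2: 'hh' (positions 2-3)
  Chunk 3: 'bd' (positions 4-5)
  Chunk 4: 'dd' (positions 6-7)
  Chunk 5: 'fa' (positions 8-9)
Total chunks: ceil(10 / 2) = 5

5


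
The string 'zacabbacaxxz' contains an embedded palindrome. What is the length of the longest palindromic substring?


Scanning 'zacabbacaxxz' for palindromic substrings.
Substring at positions 1-8: 'acabbaca'.
Check: reverse('acabbaca') = 'acabbaca' -> palindrome confirmed.
Neighbouring characters ('z' / 'x') break symmetry, so it cannot extend further.
No longer palindromic substring exists; longest length = 8

8


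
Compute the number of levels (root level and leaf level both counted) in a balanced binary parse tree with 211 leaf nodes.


In a balanced binary tree with n leaves the deepest leaf is ceil(log2(n)) edges below the root,
so counting node levels inclusive of root and leaves gives ceil(log2(n)) + 1 levels.
log2(211) = 7.7211
ceil(7.7211) = 8
levels = 8 + 1 = 9

9


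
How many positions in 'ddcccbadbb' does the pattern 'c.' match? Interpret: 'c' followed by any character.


Pattern: c. means 'c' followed by any character.
Scanning 'ddcccbadbb' position-by-position:
  Pos 0: window 'dd' -> no
  Pos 1: window 'dc' -> no
  Pos 2: window 'cc' -> MATCH
  Pos 3: window 'cc' -> MATCH
  Pos 4: window 'cb' -> MATCH
  Pos 5: window 'ba' -> no
  Pos 6: window 'ad' -> no
  Pos 7: window 'db' -> no
  Pos 8: window 'bb' -> no
  Pos 9: window 'b' -> no
Total matches: 3

3


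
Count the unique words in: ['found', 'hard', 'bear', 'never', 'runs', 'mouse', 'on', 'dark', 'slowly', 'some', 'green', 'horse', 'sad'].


Listing all tokens and tracking unique types:
  Token 1: 'found' -> NEW (unique so far: 1)
  Token 2: 'hard' -> NEW (unique so far: 2)
  Token 3: 'bear' -> NEW (unique so far: 3)
  Token 4: 'never' -> NEW (unique so far: 4)
  Token 5: 'runs' -> NEW (unique so far: 5)
  Token 6: 'mouse' -> NEW (unique so far: 6)
  Token 7: 'on' -> NEW (unique so far: 7)
  Token 8: 'dark' -> NEW (unique so far: 8)
  Token 9: 'slowly' -> NEW (unique so far: 9)
  Token 10: 'some' -> NEW (unique so far: 10)
  Token 11: 'green' -> NEW (unique so far: 11)
  Token 12: 'horse' -> NEW (unique so far: 12)
  Token 13: 'sad' -> NEW (unique so far: 13)
Unique types: ('bear', 'dark', 'found', 'green', 'hard', 'horse', 'mouse', 'never', 'on', 'runs', 'sad', 'slowly', 'some')
Vocabulary size: 13

13


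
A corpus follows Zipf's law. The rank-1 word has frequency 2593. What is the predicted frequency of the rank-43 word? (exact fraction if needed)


Zipf's law: freq(rank) = f1 / rank
f1 = 2593, rank = 43
freq = 2593 / 43
GCD(2593, 43) = 1
Simplified: 2593/43

2593/43


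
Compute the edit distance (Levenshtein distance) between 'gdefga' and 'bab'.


Building DP table for s1='gdefga' (len 6) and s2='bab' (len 3):
       b  a  b
    0  1  2  3
  g 1  1  2  3
  d 2  2  2  3
  e 3  3  3  3
  f 4  4  4  4
  g 5  5  5  5
  a 6  6  5  6
Edit distance = dp[6][3] = 6

6


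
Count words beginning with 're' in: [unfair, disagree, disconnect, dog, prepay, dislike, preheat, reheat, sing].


Checking each word for prefix 're':
  'unfair' -> no (count: 0)
  'disagree' -> no (count: 0)
  'disconnect' -> no (count: 0)
  'dog' -> no (count: 0)
  'prepay' -> no (count: 0)
  'dislike' -> no (count: 0)
  'preheat' -> no (count: 0)
  'reheat' -> YES, starts with 're' (count: 1)
  'sing' -> no (count: 1)
Total with prefix 're': 1

1


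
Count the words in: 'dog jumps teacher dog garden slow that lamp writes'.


Counting words by splitting on spaces:
  Word 1: 'dog'
  Word 2: 'jumps'
  Word 3: 'teacher'
  Word 4: 'dog'
  Word 5: 'garden'
  Word 6: 'slow'
  Word 7: 'that'
  Word 8: 'lamp'
  Word 9: 'writes'
Total words: 9

9


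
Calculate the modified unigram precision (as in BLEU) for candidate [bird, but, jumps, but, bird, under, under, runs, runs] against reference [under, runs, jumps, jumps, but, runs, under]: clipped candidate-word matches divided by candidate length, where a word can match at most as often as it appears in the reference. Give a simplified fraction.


Reference word counts: {'but': 1, 'jumps': 2, 'runs': 2, 'under': 2}
Checking each candidate word (with clipping):
  'bird' -> not in reference -> no match (matches: 0)
  'but' -> in reference (ref count 1, used 1/1) -> match (matches: 1)
  'jumps' -> in reference (ref count 2, used 1/2) -> match (matches: 2)
  'but' -> ref count 1 already used up (1/1) -> clipped, no match (matches: 2)
  'bird' -> not in reference -> no match (matches: 2)
  'under' -> in reference (ref count 2, used 1/2) -> match (matches: 3)
  'under' -> in reference (ref count 2, used 2/2) -> match (matches: 4)
  'runs' -> in reference (ref count 2, used 1/2) -> match (matches: 5)
  'runs' -> in reference (ref count 2, used 2/2) -> match (matches: 6)
Clipped matches: 6, Candidate length: 9
Precision = 6/9 = 2/3

2/3


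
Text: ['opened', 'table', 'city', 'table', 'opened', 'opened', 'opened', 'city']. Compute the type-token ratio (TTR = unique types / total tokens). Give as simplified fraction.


Tokens: 8
Unique types: ('city', 'opened', 'table') = 3
TTR = 3/8
Already in lowest terms.

3/8


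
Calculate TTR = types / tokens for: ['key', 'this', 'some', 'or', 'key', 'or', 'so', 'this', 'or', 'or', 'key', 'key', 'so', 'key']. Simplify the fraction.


Tokens: 14
Unique types: ('key', 'or', 'so', 'some', 'this') = 5
TTR = 5/14
Already in lowest terms.

5/14


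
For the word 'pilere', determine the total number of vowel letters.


Scanning each character of 'pilere':
  Position 1: 'p' -> consonant (running count: 0)
  Position 2: 'i' -> vowel (running count: 1)
  Position 3: 'l' -> consonant (running count: 1)
  Position 4: 'e' -> vowel (running count: 2)
  Position 5: 'r' -> consonant (running count: 2)
  Position 6: 'e' -> vowel (running count: 3)
Total vowels: 3

3


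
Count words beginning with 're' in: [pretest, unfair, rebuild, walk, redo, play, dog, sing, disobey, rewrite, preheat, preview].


Checking each word for prefix 're':
  'pretest' -> no (count: 0)
  'unfair' -> no (count: 0)
  'rebuild' -> YES, starts with 're' (count: 1)
  'walk' -> no (count: 1)
  'redo' -> YES, starts with 're' (count: 2)
  'play' -> no (count: 2)
  'dog' -> no (count: 2)
  'sing' -> no (count: 2)
  'disobey' -> no (count: 2)
  'rewrite' -> YES, starts with 're' (count: 3)
  'preheat' -> no (count: 3)
  'preview' -> no (count: 3)
Total with prefix 're': 3

3


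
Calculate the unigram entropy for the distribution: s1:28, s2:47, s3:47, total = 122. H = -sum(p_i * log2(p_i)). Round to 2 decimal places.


Computing entropy H = -sum(p_i * log2(p_i)):
  s1: p = 28/122 = 0.2295, -p*log2(p) = 0.4873
  s2: p = 47/122 = 0.3852, -p*log2(p) = 0.5302
  s3: p = 47/122 = 0.3852, -p*log2(p) = 0.5302
H = sum of terms = 1.5477
Rounded to 2 decimals: 1.55

1.55


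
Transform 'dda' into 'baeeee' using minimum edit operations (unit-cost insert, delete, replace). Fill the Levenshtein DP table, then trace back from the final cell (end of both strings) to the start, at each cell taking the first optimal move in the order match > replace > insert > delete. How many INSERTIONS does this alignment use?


Edit distance = 6. Backtracking from cell (3, 6) with preference match > replace > insert > delete,
then listing the resulting alignment 'dda' -> 'baeeee' left to right:
  Step 1: insert 'b' [insertion #1]
  Step 2: insert 'a' [insertion #2]
  Step 3: insert 'e' [insertion #3]
  Step 4: replace d->e
  Step 5: replace d->e
  Step 6: replace a->e
Total insertions: 3

3


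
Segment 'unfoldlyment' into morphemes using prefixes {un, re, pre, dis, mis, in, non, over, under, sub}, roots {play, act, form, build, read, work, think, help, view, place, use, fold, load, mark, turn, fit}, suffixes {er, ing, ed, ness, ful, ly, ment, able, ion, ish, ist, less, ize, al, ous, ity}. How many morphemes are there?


Segmenting 'unfoldlyment' against the inventory:
  'un' -> prefix (morpheme 1)
  'fold' -> root (morpheme 2)
  'ly' -> suffix (morpheme 3)
  'ment' -> suffix (morpheme 4)
Total morphemes: 4

4


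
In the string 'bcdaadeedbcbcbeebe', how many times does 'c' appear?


Scanning 'bcdaadeedbcbcbeebe' for 'c':
  Position 1: 'c' -> MATCH (count: 1)
  Position 10: 'c' -> MATCH (count: 2)
  Position 12: 'c' -> MATCH (count: 3)
Total occurrences of 'c': 3

3


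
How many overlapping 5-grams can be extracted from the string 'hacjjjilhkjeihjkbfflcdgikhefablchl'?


String 'hacjjjilhkjeihjkbfflcdgikhefablchl' has length L = 34.
Number of overlapping n-grams = L - n + 1
Substituting: 34 - 5 + 1 = 30

30


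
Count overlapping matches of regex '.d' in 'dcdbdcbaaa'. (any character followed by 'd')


Pattern: .d means any character followed by 'd'.
Scanning 'dcdbdcbaaa' position-by-position:
  Pos 0: window 'dc' -> no
  Pos 1: window 'cd' -> MATCH
  Pos 2: window 'db' -> no
  Pos 3: window 'bd' -> MATCH
  Pos 4: window 'dc' -> no
  Pos 5: window 'cb' -> no
  Pos 6: window 'ba' -> no
  Pos 7: window 'aa' -> no
  Pos 8: window 'aa' -> no
  Pos 9: window 'a' -> no
Total matches: 2

2


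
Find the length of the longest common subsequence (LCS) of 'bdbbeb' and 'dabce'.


DP table for LCS of 'bdbbeb' and 'dabce':
       d  a  b  c  e
    0  0  0  0  0  0
  b 0  0  0  1  1  1
  d 0  1  1  1  1  1
  b 0  1  1  2  2  2
  b 0  1  1  2  2  2
  e 0  1  1  2  2  3
  b 0  1  1  2  2  3
LCS: 'dbe'
LCS length = 3

3


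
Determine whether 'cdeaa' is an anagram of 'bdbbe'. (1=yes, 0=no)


Sort characters of 'cdeaa': 'aacde'
Sort characters of 'bdbbe': 'bbbde'
Sorted forms differ -> they are NOT anagrams
Result: 0

0


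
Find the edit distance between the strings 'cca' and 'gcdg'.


Building DP table for s1='cca' (len 3) and s2='gcdg' (len 4):
       g  c  d  g
    0  1  2  3  4
  c 1  1  1  2  3
  c 2  2  1  2  3
  a 3  3  2  2  3
Edit distance = dp[3][4] = 3

3


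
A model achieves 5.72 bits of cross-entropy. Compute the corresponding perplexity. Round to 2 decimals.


Perplexity formula: PP = 2^H
H = 5.72
PP = 2^5.72
Decompose: 2^5.72 = 2^5 * 2^0.72
2^5 = 32, 2^0.72 ~ 1.6471820
PP ~ 32 * 1.6471820 = 52.7098240
Rounded to 2 decimals: 52.71

52.71


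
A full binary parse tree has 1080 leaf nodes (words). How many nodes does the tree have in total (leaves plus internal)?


Leaf nodes (terminals): 1080
Internal nodes = n - 1 = 1080 - 1 = 1079
Total = leaves + internal = 1080 + 1079 = 2159

2159


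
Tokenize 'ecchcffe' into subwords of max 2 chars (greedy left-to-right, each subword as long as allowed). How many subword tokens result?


'ecchcffe' has 8 characters.
Chunking with max size 2:
  Chunk 1: 'ec' (positions 0-1)
  Chunk 2: 'ch' (positions 2-3)
  Chunk 3: 'cf' (positions 4-5)
  Chunk 4: 'fe' (positions 6-7)
Total chunks: ceil(8 / 2) = 4

4


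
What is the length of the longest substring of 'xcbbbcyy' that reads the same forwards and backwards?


Scanning 'xcbbbcyy' for palindromic substrings.
Substring at positions 1-5: 'cbbbc'.
Check: reverse('cbbbc') = 'cbbbc' -> palindrome confirmed.
Neighbouring characters ('x' / 'y') break symmetry, so it cannot extend further.
No longer palindromic substring exists; longest length = 5

5


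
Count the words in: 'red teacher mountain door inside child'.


Counting words by splitting on spaces:
  Word 1: 'red'
  Word 2: 'teacher'
  Word 3: 'mountain'
  Word 4: 'door'
  Word 5: 'inside'
  Word 6: 'child'
Total words: 6

6


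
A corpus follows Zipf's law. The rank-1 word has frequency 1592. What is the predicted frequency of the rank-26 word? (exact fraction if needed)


Zipf's law: freq(rank) = f1 / rank
f1 = 1592, rank = 26
freq = 1592 / 26
GCD(1592, 26) = 2
Simplified: 796/13

796/13


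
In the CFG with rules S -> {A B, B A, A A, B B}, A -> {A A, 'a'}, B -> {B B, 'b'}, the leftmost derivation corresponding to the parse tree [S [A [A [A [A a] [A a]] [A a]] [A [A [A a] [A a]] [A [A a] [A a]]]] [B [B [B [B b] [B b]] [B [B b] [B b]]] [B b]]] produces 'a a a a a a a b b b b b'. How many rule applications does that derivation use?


Every bracketed nonterminal node [X ...] in the tree is produced by exactly one rule application.
Reading the tree off as a leftmost derivation:
  Step 1: S  =>  A B   (applied S -> A B)
  Step 2: A B  =>  A A B   (applied A -> A A)
  Step 3: A A B  =>  A A A B   (applied A -> A A)
  Step 4: A A A B  =>  A A A A B   (applied A -> A A)
  Step 5: A A A A B  =>  a A A A B   (applied A -> a)
  Step 6: a A A A B  =>  a a A A B   (applied A -> a)
  Step 7: a a A A B  =>  a a a A B   (applied A -> a)
  Step 8: a a a A B  =>  a a a A A B   (applied A -> A A)
  Step 9: a a a A A B  =>  a a a A A A B   (applied A -> A A)
  Step 10: a a a A A A B  =>  a a a a A A B   (applied A -> a)
  Step 11: a a a a A A B  =>  a a a a a A B   (applied A -> a)
  Step 12: a a a a a A B  =>  a a a a a A A B   (applied A -> A A)
  Step 13: a a a a a A A B  =>  a a a a a a A B   (applied A -> a)
  Step 14: a a a a a a A B  =>  a a a a a a a B   (applied A -> a)
  Step 15: a a a a a a a B  =>  a a a a a a a B B   (applied B -> B B)
  Step 16: a a a a a a a B B  =>  a a a a a a a B B B   (applied B -> B B)
  Step 17: a a a a a a a B B B  =>  a a a a a a a B B B B   (applied B -> B B)
  Step 18: a a a a a a a B B B B  =>  a a a a a a a b B B B   (applied B -> b)
  Step 19: a a a a a a a b B B B  =>  a a a a a a a b b B B   (applied B -> b)
  Step 20: a a a a a a a b b B B  =>  a a a a a a a b b B B B   (applied B -> B B)
  Step 21: a a a a a a a b b B B B  =>  a a a a a a a b b b B B   (applied B -> b)
  Step 22: a a a a a a a b b b B B  =>  a a a a a a a b b b b B   (applied B -> b)
  Step 23: a a a a a a a b b b b B  =>  a a a a a a a b b b b b   (applied B -> b)
Final yield: a a a a a a a b b b b b
Total rewrite steps: 23

23


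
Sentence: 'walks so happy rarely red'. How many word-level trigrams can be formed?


Word trigrams from [5] words:
  Trigram 1: (walks so happy)
  Trigram 2: (so happy rarely)
  Trigram 3: (happy rarely red)
Total word trigrams: 5 - 2 = 3

3


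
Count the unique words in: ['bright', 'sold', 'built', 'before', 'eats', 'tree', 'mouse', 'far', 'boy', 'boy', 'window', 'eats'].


Listing all tokens and tracking unique types:
  Token 1: 'bright' -> NEW (unique so far: 1)
  Token 2: 'sold' -> NEW (unique so far: 2)
  Token 3: 'built' -> NEW (unique so far: 3)
  Token 4: 'before' -> NEW (unique so far: 4)
  Token 5: 'eats' -> NEW (unique so far: 5)
  Token 6: 'tree' -> NEW (unique so far: 6)
  Token 7: 'mouse' -> NEW (unique so far: 7)
  Token 8: 'far' -> NEW (unique so far: 8)
  Token 9: 'boy' -> NEW (unique so far: 9)
  Token 10: 'boy' -> duplicate (unique so far: 9)
  Token 11: 'window' -> NEW (unique so far: 10)
  Token 12: 'eats' -> duplicate (unique so far: 10)
Unique types: ('before', 'boy', 'bright', 'built', 'eats', 'far', 'mouse', 'sold', 'tree', 'window')
Vocabulary size: 10

10


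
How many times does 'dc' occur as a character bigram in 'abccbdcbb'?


Scanning 'abccbdcbb' for bigram 'dc':
  Position 0: 'ab' -> no
  Position 1: 'bc' -> no
  Position 2: 'cc' -> no
  Position 3: 'cb' -> no
  Position 4: 'bd' -> no
  Position 5: 'dc' -> MATCH
  Position 6: 'cb' -> no
  Position 7: 'bb' -> no
Total matches: 1

1


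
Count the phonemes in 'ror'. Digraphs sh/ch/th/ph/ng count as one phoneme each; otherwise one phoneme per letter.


Parsing 'ror' greedily, digraphs first:
  'r' -> consonant phoneme (phonemes so far: 1)
  'o' -> vowel phoneme (phonemes so far: 2)
  'r' -> consonant phoneme (phonemes so far: 3)
Total phonemes: 3

3


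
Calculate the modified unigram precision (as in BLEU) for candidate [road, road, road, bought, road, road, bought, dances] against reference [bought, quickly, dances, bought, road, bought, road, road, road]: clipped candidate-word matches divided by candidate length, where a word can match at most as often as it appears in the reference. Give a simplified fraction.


Reference word counts: {'bought': 3, 'dances': 1, 'quickly': 1, 'road': 4}
Checking each candidate word (with clipping):
  'road' -> in reference (ref count 4, used 1/4) -> match (matches: 1)
  'road' -> in reference (ref count 4, used 2/4) -> match (matches: 2)
  'road' -> in reference (ref count 4, used 3/4) -> match (matches: 3)
  'bought' -> in reference (ref count 3, used 1/3) -> match (matches: 4)
  'road' -> in reference (ref count 4, used 4/4) -> match (matches: 5)
  'road' -> ref count 4 already used up (4/4) -> clipped, no match (matches: 5)
  'bought' -> in reference (ref count 3, used 2/3) -> match (matches: 6)
  'dances' -> in reference (ref count 1, used 1/1) -> match (matches: 7)
Clipped matches: 7, Candidate length: 8
Precision = 7/8

7/8


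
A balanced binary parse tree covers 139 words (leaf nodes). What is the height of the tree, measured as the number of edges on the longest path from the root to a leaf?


In a balanced binary tree with n leaves the deepest leaf is ceil(log2(n)) edges below the root.
log2(139) = 7.1189
ceil(7.1189) = 8
height (edges) = 8

8


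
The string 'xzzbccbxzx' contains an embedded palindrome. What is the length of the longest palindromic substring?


Scanning 'xzzbccbxzx' for palindromic substrings.
Substring at positions 3-6: 'bccb'.
Check: reverse('bccb') = 'bccb' -> palindrome confirmed.
Neighbouring characters ('z' / 'x') break symmetry, so it cannot extend further.
No longer palindromic substring exists; longest length = 4

4


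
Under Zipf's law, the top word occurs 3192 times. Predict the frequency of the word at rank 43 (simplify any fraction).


Zipf's law: freq(rank) = f1 / rank
f1 = 3192, rank = 43
freq = 3192 / 43
GCD(3192, 43) = 1
Simplified: 3192/43

3192/43


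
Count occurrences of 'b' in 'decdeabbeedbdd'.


Scanning 'decdeabbeedbdd' for 'b':
  Position 6: 'b' -> MATCH (count: 1)
  Position 7: 'b' -> MATCH (count: 2)
  Position 11: 'b' -> MATCH (count: 3)
Total occurrences of 'b': 3

3


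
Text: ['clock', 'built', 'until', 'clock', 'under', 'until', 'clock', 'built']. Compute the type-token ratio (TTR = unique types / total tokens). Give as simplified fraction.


Tokens: 8
Unique types: ('built', 'clock', 'under', 'until') = 4
TTR = 4/8
Simplify: divide both by 4 -> 1/2
TTR = 1/2

1/2


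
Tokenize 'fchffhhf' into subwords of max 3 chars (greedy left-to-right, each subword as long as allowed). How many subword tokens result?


'fchffhhf' has 8 characters.
Chunking with max size 3:
  Chunk 1: 'fch' (positions 0-2)
  Chunk 2: 'ffh' (positions 3-5)
  Chunk 3: 'hf' (positions 6-7)
Total chunks: ceil(8 / 3) = 3

3


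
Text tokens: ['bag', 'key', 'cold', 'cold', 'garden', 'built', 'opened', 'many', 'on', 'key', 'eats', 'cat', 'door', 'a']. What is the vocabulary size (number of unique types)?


Listing all tokens and tracking unique types:
  Token 1: 'bag' -> NEW (unique so far: 1)
  Token 2: 'key' -> NEW (unique so far: 2)
  Token 3: 'cold' -> NEW (unique so far: 3)
  Token 4: 'cold' -> duplicate (unique so far: 3)
  Token 5: 'garden' -> NEW (unique so far: 4)
  Token 6: 'built' -> NEW (unique so far: 5)
  Token 7: 'opened' -> NEW (unique so far: 6)
  Token 8: 'many' -> NEW (unique so far: 7)
  Token 9: 'on' -> NEW (unique so far: 8)
  Token 10: 'key' -> duplicate (unique so far: 8)
  Token 11: 'eats' -> NEW (unique so far: 9)
  Token 12: 'cat' -> NEW (unique so far: 10)
  Token 13: 'door' -> NEW (unique so far: 11)
  Token 14: 'a' -> NEW (unique so far: 12)
Unique types: ('a', 'bag', 'built', 'cat', 'cold', 'door', 'eats', 'garden', 'key', 'many', 'on', 'opened')
Vocabulary size: 12

12


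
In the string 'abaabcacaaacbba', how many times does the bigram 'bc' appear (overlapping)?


Scanning 'abaabcacaaacbba' for bigram 'bc':
  Position 0: 'ab' -> no
  Position 1: 'ba' -> no
  Position 2: 'aa' -> no
  Position 3: 'ab' -> no
  Position 4: 'bc' -> MATCH
  Position 5: 'ca' -> no
  Position 6: 'ac' -> no
  Position 7: 'ca' -> no
  Position 8: 'aa' -> no
  Position 9: 'aa' -> no
  Position 10: 'ac' -> no
  Position 11: 'cb' -> no
  Position 12: 'bb' -> no
  Position 13: 'ba' -> no
Total matches: 1

1


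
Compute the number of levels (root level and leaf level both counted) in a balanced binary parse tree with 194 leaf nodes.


In a balanced binary tree with n leaves the deepest leaf is ceil(log2(n)) edges below the root,
so counting node levels inclusive of root and leaves gives ceil(log2(n)) + 1 levels.
log2(194) = 7.5999
ceil(7.5999) = 8
levels = 8 + 1 = 9

9


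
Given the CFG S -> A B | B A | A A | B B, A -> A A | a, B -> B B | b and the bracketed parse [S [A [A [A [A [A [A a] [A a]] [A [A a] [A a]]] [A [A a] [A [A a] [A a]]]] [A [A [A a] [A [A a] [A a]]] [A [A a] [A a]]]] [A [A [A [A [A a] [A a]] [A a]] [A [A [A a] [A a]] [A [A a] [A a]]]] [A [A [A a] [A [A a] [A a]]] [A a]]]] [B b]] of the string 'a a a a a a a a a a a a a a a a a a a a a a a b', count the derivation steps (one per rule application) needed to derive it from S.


Every bracketed nonterminal node [X ...] in the tree is produced by exactly one rule application.
Reading the tree off as a leftmost derivation:
  Step 1: S  =>  A B   (applied S -> A B)
  Step 2: A B  =>  A A B   (applied A -> A A)
  Step 3: A A B  =>  A A A B   (applied A -> A A)
  Step 4: A A A B  =>  A A A A B   (applied A -> A A)
  Step 5: A A A A B  =>  A A A A A B   (applied A -> A A)
  Step 6: A A A A A B  =>  A A A A A A B   (applied A -> A A)
  Step 7: A A A A A A B  =>  a A A A A A B   (applied A -> a)
  Step 8: a A A A A A B  =>  a a A A A A B   (applied A -> a)
  Step 9: a a A A A A B  =>  a a A A A A A B   (applied A -> A A)
  Step 10: a a A A A A A B  =>  a a a A A A A B   (applied A -> a)
  Step 11: a a a A A A A B  =>  a a a a A A A B   (applied A -> a)
  Step 12: a a a a A A A B  =>  a a a a A A A A B   (applied A -> A A)
  Step 13: a a a a A A A A B  =>  a a a a a A A A B   (applied A -> a)
  Step 14: a a a a a A A A B  =>  a a a a a A A A A B   (applied A -> A A)
  Step 15: a a a a a A A A A B  =>  a a a a a a A A A B   (applied A -> a)
  Step 16: a a a a a a A A A B  =>  a a a a a a a A A B   (applied A -> a)
  Step 17: a a a a a a a A A B  =>  a a a a a a a A A A B   (applied A -> A A)
  Step 18: a a a a a a a A A A B  =>  a a a a a a a A A A A B   (applied A -> A A)
  Step 19: a a a a a a a A A A A B  =>  a a a a a a a a A A A B   (applied A -> a)
  Step 20: a a a a a a a a A A A B  =>  a a a a a a a a A A A A B   (applied A -> A A)
  Step 21: a a a a a a a a A A A A B  =>  a a a a a a a a a A A A B   (applied A -> a)
  Step 22: a a a a a a a a a A A A B  =>  a a a a a a a a a a A A B   (applied A -> a)
  Step 23: a a a a a a a a a a A A B  =>  a a a a a a a a a a A A A B   (applied A -> A A)
  Step 24: a a a a a a a a a a A A A B  =>  a a a a a a a a a a a A A B   (applied A -> a)
  Step 25: a a a a a a a a a a a A A B  =>  a a a a a a a a a a a a A B   (applied A -> a)
  Step 26: a a a a a a a a a a a a A B  =>  a a a a a a a a a a a a A A B   (applied A -> A A)
  Step 27: a a a a a a a a a a a a A A B  =>  a a a a a a a a a a a a A A A B   (applied A -> A A)
  Step 28: a a a a a a a a a a a a A A A B  =>  a a a a a a a a a a a a A A A A B   (applied A -> A A)
  Step 29: a a a a a a a a a a a a A A A A B  =>  a a a a a a a a a a a a A A A A A B   (applied A -> A A)
  Step 30: a a a a a a a a a a a a A A A A A B  =>  a a a a a a a a a a a a a A A A A B   (applied A -> a)
  Step 31: a a a a a a a a a a a a a A A A A B  =>  a a a a a a a a a a a a a a A A A B   (applied A -> a)
  Step 32: a a a a a a a a a a a a a a A A A B  =>  a a a a a a a a a a a a a a a A A B   (applied A -> a)
  Step 33: a a a a a a a a a a a a a a a A A B  =>  a a a a a a a a a a a a a a a A A A B   (applied A -> A A)
  Step 34: a a a a a a a a a a a a a a a A A A B  =>  a a a a a a a a a a a a a a a A A A A B   (applied A -> A A)
  Step 35: a a a a a a a a a a a a a a a A A A A B  =>  a a a a a a a a a a a a a a a a A A A B   (applied A -> a)
  Step 36: a a a a a a a a a a a a a a a a A A A B  =>  a a a a a a a a a a a a a a a a a A A B   (applied A -> a)
  Step 37: a a a a a a a a a a a a a a a a a A A B  =>  a a a a a a a a a a a a a a a a a A A A B   (applied A -> A A)
  Step 38: a a a a a a a a a a a a a a a a a A A A B  =>  a a a a a a a a a a a a a a a a a a A A B   (applied A -> a)
  Step 39: a a a a a a a a a a a a a a a a a a A A B  =>  a a a a a a a a a a a a a a a a a a a A B   (applied A -> a)
  Step 40: a a a a a a a a a a a a a a a a a a a A B  =>  a a a a a a a a a a a a a a a a a a a A A B   (applied A -> A A)
  Step 41: a a a a a a a a a a a a a a a a a a a A A B  =>  a a a a a a a a a a a a a a a a a a a A A A B   (applied A -> A A)
  Step 42: a a a a a a a a a a a a a a a a a a a A A A B  =>  a a a a a a a a a a a a a a a a a a a a A A B   (applied A -> a)
  Step 43: a a a a a a a a a a a a a a a a a a a a A A B  =>  a a a a a a a a a a a a a a a a a a a a A A A B   (applied A -> A A)
  Step 44: a a a a a a a a a a a a a a a a a a a a A A A B  =>  a a a a a a a a a a a a a a a a a a a a a A A B   (applied A -> a)
  Step 45: a a a a a a a a a a a a a a a a a a a a a A A B  =>  a a a a a a a a a a a a a a a a a a a a a a A B   (applied A -> a)
  Step 46: a a a a a a a a a a a a a a a a a a a a a a A B  =>  a a a a a a a a a a a a a a a a a a a a a a a B   (applied A -> a)
  Step 47: a a a a a a a a a a a a a a a a a a a a a a a B  =>  a a a a a a a a a a a a a a a a a a a a a a a b   (applied B -> b)
Final yield: a a a a a a a a a a a a a a a a a a a a a a a b
Total rewrite steps: 47

47


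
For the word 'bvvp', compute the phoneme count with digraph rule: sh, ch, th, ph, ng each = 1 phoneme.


Parsing 'bvvp' greedily, digraphs first:
  'b' -> consonant phoneme (phonemes so far: 1)
  'v' -> consonant phoneme (phonemes so far: 2)
  'v' -> consonant phoneme (phonemes so far: 3)
  'p' -> consonant phoneme (phonemes so far: 4)
Total phonemes: 4

4


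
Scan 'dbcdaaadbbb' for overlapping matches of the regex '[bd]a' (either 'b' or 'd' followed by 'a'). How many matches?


Pattern: [bd]a means either 'b' or 'd' followed by 'a'.
Scanning 'dbcdaaadbbb' position-by-position:
  Pos 0: window 'db' -> no
  Pos 1: window 'bc' -> no
  Pos 2: window 'cd' -> no
  Pos 3: window 'da' -> MATCH
  Pos 4: window 'aa' -> no
  Pos 5: window 'aa' -> no
  Pos 6: window 'ad' -> no
  Pos 7: window 'db' -> no
  Pos 8: window 'bb' -> no
  Pos 9: window 'bb' -> no
  Pos 10: window 'b' -> no
Total matches: 1

1


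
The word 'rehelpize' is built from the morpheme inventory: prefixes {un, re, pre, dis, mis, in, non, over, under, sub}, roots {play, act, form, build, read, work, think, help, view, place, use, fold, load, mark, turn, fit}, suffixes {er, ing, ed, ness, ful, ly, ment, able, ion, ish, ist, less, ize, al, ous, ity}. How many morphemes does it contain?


Segmenting 'rehelpize' against the inventory:
  're' -> prefix (morpheme 1)
  'help' -> root (morpheme 2)
  'ize' -> suffix (morpheme 3)
Total morphemes: 3

3


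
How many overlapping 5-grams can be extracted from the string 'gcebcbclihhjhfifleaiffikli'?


String 'gcebcbclihhjhfifleaiffikli' has length L = 26.
Number of overlapping n-grams = L - n + 1
Substituting: 26 - 5 + 1 = 22

22


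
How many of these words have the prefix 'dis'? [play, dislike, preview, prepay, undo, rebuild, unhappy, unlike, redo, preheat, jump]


Checking each word for prefix 'dis':
  'play' -> no (count: 0)
  'dislike' -> YES, starts with 'dis' (count: 1)
  'preview' -> no (count: 1)
  'prepay' -> no (count: 1)
  'undo' -> no (count: 1)
  'rebuild' -> no (count: 1)
  'unhappy' -> no (count: 1)
  'unlike' -> no (count: 1)
  'redo' -> no (count: 1)
  'preheat' -> no (count: 1)
  'jump' -> no (count: 1)
Total with prefix 'dis': 1

1


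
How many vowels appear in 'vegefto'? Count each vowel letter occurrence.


Scanning each character of 'vegefto':
  Position 1: 'v' -> consonant (running count: 0)
  Position 2: 'e' -> vowel (running count: 1)
  Position 3: 'g' -> consonant (running count: 1)
  Position 4: 'e' -> vowel (running count: 2)
  Position 5: 'f' -> consonant (running count: 2)
  Position 6: 't' -> consonant (running count: 2)
  Position 7: 'o' -> vowel (running count: 3)
Total vowels: 3

3


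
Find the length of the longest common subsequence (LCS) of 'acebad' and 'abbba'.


DP table for LCS of 'acebad' and 'abbba':
       a  b  b  b  a
    0  0  0  0  0  0
  a 0  1  1  1  1  1
  c 0  1  1  1  1  1
  e 0  1  1  1  1  1
  b 0  1  2  2  2  2
  a 0  1  2  2  2  3
  d 0  1  2  2  2  3
LCS: 'aba'
LCS length = 3

3


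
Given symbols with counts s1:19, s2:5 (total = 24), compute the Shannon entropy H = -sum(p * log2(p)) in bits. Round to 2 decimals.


Computing entropy H = -sum(p_i * log2(p_i)):
  s1: p = 19/24 = 0.7917, -p*log2(p) = 0.2668
  s2: p = 5/24 = 0.2083, -p*log2(p) = 0.4715
H = sum of terms = 0.7383
Rounded to 2 decimals: 0.74

0.74


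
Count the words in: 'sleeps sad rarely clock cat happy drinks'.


Counting words by splitting on spaces:
  Word 1: 'sleeps'
  Word 2: 'sad'
  Word 3: 'rarely'
  Word 4: 'clock'
  Word 5: 'cat'
  Word 6: 'happy'
  Word 7: 'drinks'
Total words: 7

7


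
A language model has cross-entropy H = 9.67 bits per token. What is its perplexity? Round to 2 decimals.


Perplexity formula: PP = 2^H
H = 9.67
PP = 2^9.67
Decompose: 2^9.67 = 2^9 * 2^0.67
2^9 = 512, 2^0.67 ~ 1.5910730
PP ~ 512 * 1.5910730 = 814.6293760
Rounded to 2 decimals: 814.63

814.63


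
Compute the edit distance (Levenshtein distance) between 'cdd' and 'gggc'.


Building DP table for s1='cdd' (len 3) and s2='gggc' (len 4):
       g  g  g  c
    0  1  2  3  4
  c 1  1  2  3  3
  d 2  2  2  3  4
  d 3  3  3  3  4
Edit distance = dp[3][4] = 4

4


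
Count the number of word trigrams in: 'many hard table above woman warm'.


Word trigrams from [6] words:
  Trigram 1: (many hard table)
  Trigram 2: (hard table above)
  Trigram 3: (table above woman)
  Trigram 4: (above woman warm)
Total word trigrams: 6 - 2 = 4

4


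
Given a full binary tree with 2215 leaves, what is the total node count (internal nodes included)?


Leaf nodes (terminals): 2215
Internal nodes = n - 1 = 2215 - 1 = 2214
Total = leaves + internal = 2215 + 2214 = 4429

4429


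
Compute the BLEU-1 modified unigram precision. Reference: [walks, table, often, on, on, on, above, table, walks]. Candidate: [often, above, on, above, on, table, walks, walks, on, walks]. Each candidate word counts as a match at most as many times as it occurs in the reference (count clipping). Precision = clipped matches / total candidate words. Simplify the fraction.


Reference word counts: {'above': 1, 'often': 1, 'on': 3, 'table': 2, 'walks': 2}
Checking each candidate word (with clipping):
  'often' -> in reference (ref count 1, used 1/1) -> match (matches: 1)
  'above' -> in reference (ref count 1, used 1/1) -> match (matches: 2)
  'on' -> in reference (ref count 3, used 1/3) -> match (matches: 3)
  'above' -> ref count 1 already used up (1/1) -> clipped, no match (matches: 3)
  'on' -> in reference (ref count 3, used 2/3) -> match (matches: 4)
  'table' -> in reference (ref count 2, used 1/2) -> match (matches: 5)
  'walks' -> in reference (ref count 2, used 1/2) -> match (matches: 6)
  'walks' -> in reference (ref count 2, used 2/2) -> match (matches: 7)
  'on' -> in reference (ref count 3, used 3/3) -> match (matches: 8)
  'walks' -> ref count 2 already used up (2/2) -> clipped, no match (matches: 8)
Clipped matches: 8, Candidate length: 10
Precision = 8/10 = 4/5

4/5


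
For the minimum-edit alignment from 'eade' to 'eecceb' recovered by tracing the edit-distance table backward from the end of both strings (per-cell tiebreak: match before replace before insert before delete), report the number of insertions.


Edit distance = 4. Backtracking from cell (4, 6) with preference match > replace > insert > delete,
then listing the resulting alignment 'eade' -> 'eecceb' left to right:
  Step 1: insert 'e' [insertion #1]
  Step 2: keep 'e'
  Step 3: replace a->c
  Step 4: replace d->c
  Step 5: keep 'e'
  Step 6: insert 'b' [insertion #2]
Total insertions: 2

2


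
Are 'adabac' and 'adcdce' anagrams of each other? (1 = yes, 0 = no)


Sort characters of 'adabac': 'aaabcd'
Sort characters of 'adcdce': 'accdde'
Sorted forms differ -> they are NOT anagrams
Result: 0

0


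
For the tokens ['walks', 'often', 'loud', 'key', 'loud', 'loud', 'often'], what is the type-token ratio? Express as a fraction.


Tokens: 7
Unique types: ('key', 'loud', 'often', 'walks') = 4
TTR = 4/7
Already in lowest terms.

4/7


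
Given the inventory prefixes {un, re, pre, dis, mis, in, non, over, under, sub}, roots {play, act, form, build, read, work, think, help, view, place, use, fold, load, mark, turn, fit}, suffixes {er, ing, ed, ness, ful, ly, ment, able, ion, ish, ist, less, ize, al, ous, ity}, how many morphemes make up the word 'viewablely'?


Segmenting 'viewablely' against the inventory:
  'view' -> root (morpheme 1)
  'able' -> suffix (morpheme 2)
  'ly' -> suffix (morpheme 3)
Total morphemes: 3

3


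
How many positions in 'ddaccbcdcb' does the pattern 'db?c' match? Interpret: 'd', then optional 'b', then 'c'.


Pattern: db?c means 'd', then optional 'b', then 'c'.
Scanning 'ddaccbcdcb' position-by-position:
  Pos 0: window 'dda' -> no
  Pos 1: window 'dac' -> no
  Pos 2: window 'acc' -> no
  Pos 3: window 'ccb' -> no
  Pos 4: window 'cbc' -> no
  Pos 5: window 'bcd' -> no
  Pos 6: window 'cdc' -> no
  Pos 7: window 'dcb' -> MATCH
  Pos 8: window 'cb' -> no
  Pos 9: window 'b' -> no
Total matches: 1

1


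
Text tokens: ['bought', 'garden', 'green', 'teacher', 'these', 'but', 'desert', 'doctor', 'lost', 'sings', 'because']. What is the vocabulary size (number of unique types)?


Listing all tokens and tracking unique types:
  Token 1: 'bought' -> NEW (unique so far: 1)
  Token 2: 'garden' -> NEW (unique so far: 2)
  Token 3: 'green' -> NEW (unique so far: 3)
  Token 4: 'teacher' -> NEW (unique so far: 4)
  Token 5: 'these' -> NEW (unique so far: 5)
  Token 6: 'but' -> NEW (unique so far: 6)
  Token 7: 'desert' -> NEW (unique so far: 7)
  Token 8: 'doctor' -> NEW (unique so far: 8)
  Token 9: 'lost' -> NEW (unique so far: 9)
  Token 10: 'sings' -> NEW (unique so far: 10)
  Token 11: 'because' -> NEW (unique so far: 11)
Unique types: ('because', 'bought', 'but', 'desert', 'doctor', 'garden', 'green', 'lost', 'sings', 'teacher', 'these')
Vocabulary size: 11

11


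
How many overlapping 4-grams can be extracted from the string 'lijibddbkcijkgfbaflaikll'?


String 'lijibddbkcijkgfbaflaikll' has length L = 24.
Number of overlapping n-grams = L - n + 1
Substituting: 24 - 4 + 1 = 21

21


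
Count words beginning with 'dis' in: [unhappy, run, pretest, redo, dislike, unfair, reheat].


Checking each word for prefix 'dis':
  'unhappy' -> no (count: 0)
  'run' -> no (count: 0)
  'pretest' -> no (count: 0)
  'redo' -> no (count: 0)
  'dislike' -> YES, starts with 'dis' (count: 1)
  'unfair' -> no (count: 1)
  'reheat' -> no (count: 1)
Total with prefix 'dis': 1

1


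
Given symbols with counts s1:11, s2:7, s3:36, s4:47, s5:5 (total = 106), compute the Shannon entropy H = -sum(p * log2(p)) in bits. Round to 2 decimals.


Computing entropy H = -sum(p_i * log2(p_i)):
  s1: p = 11/106 = 0.1038, -p*log2(p) = 0.3392
  s2: p = 7/106 = 0.0660, -p*log2(p) = 0.2589
  s3: p = 36/106 = 0.3396, -p*log2(p) = 0.5291
  s4: p = 47/106 = 0.4434, -p*log2(p) = 0.5203
  s5: p = 5/106 = 0.0472, -p*log2(p) = 0.2078
H = sum of terms = 1.8553
Rounded to 2 decimals: 1.86

1.86


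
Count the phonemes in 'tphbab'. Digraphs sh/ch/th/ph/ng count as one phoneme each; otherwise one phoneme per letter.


Parsing 'tphbab' greedily, digraphs first:
  't' -> consonant phoneme (phonemes so far: 1)
  'ph' -> digraph (1 consonant phoneme) (phonemes so far: 2)
  'b' -> consonant phoneme (phonemes so far: 3)
  'a' -> vowel phoneme (phonemes so far: 4)
  'b' -> consonant phoneme (phonemes so far: 5)
Total phonemes: 5

5


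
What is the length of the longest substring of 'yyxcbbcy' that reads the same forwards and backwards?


Scanning 'yyxcbbcy' for palindromic substrings.
Substring at positions 3-6: 'cbbc'.
Check: reverse('cbbc') = 'cbbc' -> palindrome confirmed.
Neighbouring characters ('x' / 'y') break symmetry, so it cannot extend further.
No longer palindromic substring exists; longest length = 4

4


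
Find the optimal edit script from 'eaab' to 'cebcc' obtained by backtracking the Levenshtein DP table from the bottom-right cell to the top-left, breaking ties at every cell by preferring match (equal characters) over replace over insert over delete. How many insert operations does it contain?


Edit distance = 4. Backtracking from cell (4, 5) with preference match > replace > insert > delete,
then listing the resulting alignment 'eaab' -> 'cebcc' left to right:
  Step 1: insert 'c' [insertion #1]
  Step 2: keep 'e'
  Step 3: replace a->b
  Step 4: replace a->c
  Step 5: replace b->c
Total insertions: 1

1


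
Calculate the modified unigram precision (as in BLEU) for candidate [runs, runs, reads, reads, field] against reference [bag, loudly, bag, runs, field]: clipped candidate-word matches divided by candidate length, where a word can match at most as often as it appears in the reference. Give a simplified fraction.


Reference word counts: {'bag': 2, 'field': 1, 'loudly': 1, 'runs': 1}
Checking each candidate word (with clipping):
  'runs' -> in reference (ref count 1, used 1/1) -> match (matches: 1)
  'runs' -> ref count 1 already used up (1/1) -> clipped, no match (matches: 1)
  'reads' -> not in reference -> no match (matches: 1)
  'reads' -> not in reference -> no match (matches: 1)
  'field' -> in reference (ref count 1, used 1/1) -> match (matches: 2)
Clipped matches: 2, Candidate length: 5
Precision = 2/5

2/5


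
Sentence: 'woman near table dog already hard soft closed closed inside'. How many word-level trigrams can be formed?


Word trigrams from [10] words:
  Trigram 1: (woman near table)
  Trigram 2: (near table dog)
  Trigram 3: (table dog already)
  Trigram 4: (dog already hard)
  Trigram 5: (already hard soft)
  Trigram 6: (hard soft closed)
  Trigram 7: (soft closed closed)
  Trigram 8: (closed closed inside)
Total word trigrams: 10 - 2 = 8

8


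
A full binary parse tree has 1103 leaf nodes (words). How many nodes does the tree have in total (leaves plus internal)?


Leaf nodes (terminals): 1103
Internal nodes = n - 1 = 1103 - 1 = 1102
Total = leaves + internal = 1103 + 1102 = 2205

2205


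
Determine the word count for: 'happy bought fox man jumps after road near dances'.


Counting words by splitting on spaces:
  Word 1: 'happy'
  Word 2: 'bought'
  Word 3: 'fox'
  Word 4: 'man'
  Word 5: 'jumps'
  Word 6: 'after'
  Word 7: 'road'
  Word 8: 'near'
  Word 9: 'dances'
Total words: 9

9


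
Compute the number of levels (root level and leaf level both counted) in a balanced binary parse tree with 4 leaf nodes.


In a balanced binary tree with n leaves the deepest leaf is ceil(log2(n)) edges below the root,
so counting node levels inclusive of root and leaves gives ceil(log2(n)) + 1 levels.
log2(4) = 2.0000
ceil(2.0000) = 2
levels = 2 + 1 = 3

3


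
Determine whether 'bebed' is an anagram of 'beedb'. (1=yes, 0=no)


Sort characters of 'bebed': 'bbdee'
Sort characters of 'beedb': 'bbdee'
Sorted forms match -> they ARE anagrams
Result: 1

1


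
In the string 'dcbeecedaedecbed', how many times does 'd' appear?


Scanning 'dcbeecedaedecbed' for 'd':
  Position 0: 'd' -> MATCH (count: 1)
  Position 7: 'd' -> MATCH (count: 2)
  Position 10: 'd' -> MATCH (count: 3)
  Position 15: 'd' -> MATCH (count: 4)
Total occurrences of 'd': 4

4


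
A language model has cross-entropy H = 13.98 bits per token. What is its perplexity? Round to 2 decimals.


Perplexity formula: PP = 2^H
H = 13.98
PP = 2^13.98
Decompose: 2^13.98 = 2^13 * 2^0.98
2^13 = 8192, 2^0.98 ~ 1.9724654
PP ~ 8192 * 1.9724654 = 16158.4365568
Rounded to 2 decimals: 16158.44

16158.44
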